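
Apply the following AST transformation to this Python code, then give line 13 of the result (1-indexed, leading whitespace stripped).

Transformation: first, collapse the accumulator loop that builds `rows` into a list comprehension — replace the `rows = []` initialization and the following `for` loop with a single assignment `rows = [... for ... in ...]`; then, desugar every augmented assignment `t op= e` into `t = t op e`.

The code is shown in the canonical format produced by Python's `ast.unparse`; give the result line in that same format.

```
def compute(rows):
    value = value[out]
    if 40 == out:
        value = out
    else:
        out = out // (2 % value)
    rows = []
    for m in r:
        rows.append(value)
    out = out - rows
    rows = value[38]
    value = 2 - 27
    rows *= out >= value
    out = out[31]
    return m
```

Transformed code:
def compute(rows):
    value = value[out]
    if 40 == out:
        value = out
    else:
        out = out // (2 % value)
    rows = [value for m in r]
    out = out - rows
    rows = value[38]
    value = 2 - 27
    rows = rows * (out >= value)
    out = out[31]
    return m

return m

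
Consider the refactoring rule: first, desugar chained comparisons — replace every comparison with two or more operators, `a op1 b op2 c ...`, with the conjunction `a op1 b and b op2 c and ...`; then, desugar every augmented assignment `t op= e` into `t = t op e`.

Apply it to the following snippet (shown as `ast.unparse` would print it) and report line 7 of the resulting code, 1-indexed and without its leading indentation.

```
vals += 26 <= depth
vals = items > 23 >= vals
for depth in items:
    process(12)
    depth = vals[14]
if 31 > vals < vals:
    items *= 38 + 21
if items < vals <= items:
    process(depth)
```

items = items * (38 + 21)

Transformed code:
vals = vals + (26 <= depth)
vals = items > 23 and 23 >= vals
for depth in items:
    process(12)
    depth = vals[14]
if 31 > vals and vals < vals:
    items = items * (38 + 21)
if items < vals and vals <= items:
    process(depth)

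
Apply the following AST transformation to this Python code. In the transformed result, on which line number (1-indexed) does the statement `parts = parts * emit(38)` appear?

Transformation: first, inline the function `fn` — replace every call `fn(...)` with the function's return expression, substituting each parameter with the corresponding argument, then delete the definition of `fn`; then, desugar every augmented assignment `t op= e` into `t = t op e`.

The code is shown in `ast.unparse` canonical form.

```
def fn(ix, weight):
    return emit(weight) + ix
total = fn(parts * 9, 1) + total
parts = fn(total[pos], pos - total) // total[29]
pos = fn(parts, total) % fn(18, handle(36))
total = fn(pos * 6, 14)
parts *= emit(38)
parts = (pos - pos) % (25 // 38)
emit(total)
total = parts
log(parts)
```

Transformed code:
total = emit(1) + parts * 9 + total
parts = (emit(pos - total) + total[pos]) // total[29]
pos = (emit(total) + parts) % (emit(handle(36)) + 18)
total = emit(14) + pos * 6
parts = parts * emit(38)
parts = (pos - pos) % (25 // 38)
emit(total)
total = parts
log(parts)

5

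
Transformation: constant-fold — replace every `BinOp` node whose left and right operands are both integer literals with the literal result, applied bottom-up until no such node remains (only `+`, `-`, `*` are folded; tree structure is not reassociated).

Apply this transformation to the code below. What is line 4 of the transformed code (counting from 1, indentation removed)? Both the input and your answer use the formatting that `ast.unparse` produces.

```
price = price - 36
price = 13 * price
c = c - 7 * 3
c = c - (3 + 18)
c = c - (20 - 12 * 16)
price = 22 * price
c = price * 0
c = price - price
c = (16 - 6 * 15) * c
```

Transformed code:
price = price - 36
price = 13 * price
c = c - 21
c = c - 21
c = c - -172
price = 22 * price
c = price * 0
c = price - price
c = -74 * c

c = c - 21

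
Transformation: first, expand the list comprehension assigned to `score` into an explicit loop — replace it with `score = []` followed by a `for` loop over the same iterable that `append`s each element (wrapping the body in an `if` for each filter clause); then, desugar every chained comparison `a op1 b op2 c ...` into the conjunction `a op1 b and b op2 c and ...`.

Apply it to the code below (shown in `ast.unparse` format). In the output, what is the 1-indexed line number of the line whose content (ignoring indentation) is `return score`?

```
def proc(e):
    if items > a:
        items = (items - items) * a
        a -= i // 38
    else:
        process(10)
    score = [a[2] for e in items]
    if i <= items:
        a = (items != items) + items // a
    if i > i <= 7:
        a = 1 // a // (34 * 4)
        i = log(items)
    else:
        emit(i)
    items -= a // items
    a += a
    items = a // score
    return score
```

Transformed code:
def proc(e):
    if items > a:
        items = (items - items) * a
        a -= i // 38
    else:
        process(10)
    score = []
    for e in items:
        score.append(a[2])
    if i <= items:
        a = (items != items) + items // a
    if i > i and i <= 7:
        a = 1 // a // (34 * 4)
        i = log(items)
    else:
        emit(i)
    items -= a // items
    a += a
    items = a // score
    return score

20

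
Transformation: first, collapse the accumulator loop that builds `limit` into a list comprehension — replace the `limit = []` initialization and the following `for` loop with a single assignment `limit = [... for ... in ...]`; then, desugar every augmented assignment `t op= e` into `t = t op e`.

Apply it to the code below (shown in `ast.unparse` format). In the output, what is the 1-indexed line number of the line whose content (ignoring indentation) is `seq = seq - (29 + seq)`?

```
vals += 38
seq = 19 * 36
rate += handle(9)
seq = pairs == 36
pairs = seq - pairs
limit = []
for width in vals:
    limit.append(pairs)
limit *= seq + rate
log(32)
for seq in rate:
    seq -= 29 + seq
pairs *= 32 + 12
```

Transformed code:
vals = vals + 38
seq = 19 * 36
rate = rate + handle(9)
seq = pairs == 36
pairs = seq - pairs
limit = [pairs for width in vals]
limit = limit * (seq + rate)
log(32)
for seq in rate:
    seq = seq - (29 + seq)
pairs = pairs * (32 + 12)

10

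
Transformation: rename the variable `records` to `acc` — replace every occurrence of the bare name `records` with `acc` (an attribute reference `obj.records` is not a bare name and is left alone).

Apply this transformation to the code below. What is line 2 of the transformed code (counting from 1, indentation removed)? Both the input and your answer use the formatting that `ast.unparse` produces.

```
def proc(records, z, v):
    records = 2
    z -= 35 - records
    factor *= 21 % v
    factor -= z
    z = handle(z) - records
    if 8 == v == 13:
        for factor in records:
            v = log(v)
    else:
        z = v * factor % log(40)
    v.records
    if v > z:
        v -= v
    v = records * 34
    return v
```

acc = 2

Transformed code:
def proc(acc, z, v):
    acc = 2
    z -= 35 - acc
    factor *= 21 % v
    factor -= z
    z = handle(z) - acc
    if 8 == v == 13:
        for factor in acc:
            v = log(v)
    else:
        z = v * factor % log(40)
    v.records
    if v > z:
        v -= v
    v = acc * 34
    return v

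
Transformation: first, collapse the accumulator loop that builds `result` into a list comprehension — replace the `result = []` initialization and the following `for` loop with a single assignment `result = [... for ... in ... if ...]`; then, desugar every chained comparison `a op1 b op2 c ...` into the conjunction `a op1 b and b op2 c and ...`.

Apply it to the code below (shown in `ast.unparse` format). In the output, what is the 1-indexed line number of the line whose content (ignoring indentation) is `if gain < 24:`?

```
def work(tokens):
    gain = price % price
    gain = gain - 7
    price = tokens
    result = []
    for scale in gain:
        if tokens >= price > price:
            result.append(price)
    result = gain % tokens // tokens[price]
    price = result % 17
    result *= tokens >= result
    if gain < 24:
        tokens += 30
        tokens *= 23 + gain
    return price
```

9

Transformed code:
def work(tokens):
    gain = price % price
    gain = gain - 7
    price = tokens
    result = [price for scale in gain if tokens >= price and price > price]
    result = gain % tokens // tokens[price]
    price = result % 17
    result *= tokens >= result
    if gain < 24:
        tokens += 30
        tokens *= 23 + gain
    return price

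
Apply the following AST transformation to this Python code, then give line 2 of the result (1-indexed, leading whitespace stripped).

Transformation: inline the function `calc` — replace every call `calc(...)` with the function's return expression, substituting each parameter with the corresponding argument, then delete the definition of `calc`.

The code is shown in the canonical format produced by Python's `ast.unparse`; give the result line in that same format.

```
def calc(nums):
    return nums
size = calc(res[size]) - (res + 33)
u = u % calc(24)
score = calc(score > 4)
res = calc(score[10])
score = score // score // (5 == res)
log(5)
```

u = u % 24

Transformed code:
size = res[size] - (res + 33)
u = u % 24
score = score > 4
res = score[10]
score = score // score // (5 == res)
log(5)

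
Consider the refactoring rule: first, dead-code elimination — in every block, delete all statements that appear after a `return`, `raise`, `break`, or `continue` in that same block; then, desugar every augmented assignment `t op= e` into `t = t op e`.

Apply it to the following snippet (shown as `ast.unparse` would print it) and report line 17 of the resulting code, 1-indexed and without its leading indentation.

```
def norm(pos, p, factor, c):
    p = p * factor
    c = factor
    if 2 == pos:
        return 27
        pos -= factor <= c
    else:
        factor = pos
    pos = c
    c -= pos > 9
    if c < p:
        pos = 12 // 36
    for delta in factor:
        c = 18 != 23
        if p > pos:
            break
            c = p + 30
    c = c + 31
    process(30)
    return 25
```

Transformed code:
def norm(pos, p, factor, c):
    p = p * factor
    c = factor
    if 2 == pos:
        return 27
    else:
        factor = pos
    pos = c
    c = c - (pos > 9)
    if c < p:
        pos = 12 // 36
    for delta in factor:
        c = 18 != 23
        if p > pos:
            break
    c = c + 31
    process(30)
    return 25

process(30)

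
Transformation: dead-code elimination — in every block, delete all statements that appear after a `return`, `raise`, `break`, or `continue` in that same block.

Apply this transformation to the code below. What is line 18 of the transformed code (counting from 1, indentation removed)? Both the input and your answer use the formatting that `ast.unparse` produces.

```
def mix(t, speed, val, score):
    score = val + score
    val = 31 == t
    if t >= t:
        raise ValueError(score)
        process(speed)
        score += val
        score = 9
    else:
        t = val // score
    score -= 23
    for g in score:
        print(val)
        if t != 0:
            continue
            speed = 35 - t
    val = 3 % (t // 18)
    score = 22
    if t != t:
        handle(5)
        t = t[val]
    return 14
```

return 14

Transformed code:
def mix(t, speed, val, score):
    score = val + score
    val = 31 == t
    if t >= t:
        raise ValueError(score)
    else:
        t = val // score
    score -= 23
    for g in score:
        print(val)
        if t != 0:
            continue
    val = 3 % (t // 18)
    score = 22
    if t != t:
        handle(5)
        t = t[val]
    return 14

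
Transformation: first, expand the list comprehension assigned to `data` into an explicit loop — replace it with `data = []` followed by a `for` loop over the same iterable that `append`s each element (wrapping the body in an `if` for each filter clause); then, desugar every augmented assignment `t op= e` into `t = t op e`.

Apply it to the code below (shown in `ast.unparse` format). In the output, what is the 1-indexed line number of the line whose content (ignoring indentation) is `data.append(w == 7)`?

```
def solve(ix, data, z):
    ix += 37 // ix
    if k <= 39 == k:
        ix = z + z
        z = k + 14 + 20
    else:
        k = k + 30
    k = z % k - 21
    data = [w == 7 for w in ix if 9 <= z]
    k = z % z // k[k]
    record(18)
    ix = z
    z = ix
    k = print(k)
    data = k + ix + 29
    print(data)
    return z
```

Transformed code:
def solve(ix, data, z):
    ix = ix + 37 // ix
    if k <= 39 == k:
        ix = z + z
        z = k + 14 + 20
    else:
        k = k + 30
    k = z % k - 21
    data = []
    for w in ix:
        if 9 <= z:
            data.append(w == 7)
    k = z % z // k[k]
    record(18)
    ix = z
    z = ix
    k = print(k)
    data = k + ix + 29
    print(data)
    return z

12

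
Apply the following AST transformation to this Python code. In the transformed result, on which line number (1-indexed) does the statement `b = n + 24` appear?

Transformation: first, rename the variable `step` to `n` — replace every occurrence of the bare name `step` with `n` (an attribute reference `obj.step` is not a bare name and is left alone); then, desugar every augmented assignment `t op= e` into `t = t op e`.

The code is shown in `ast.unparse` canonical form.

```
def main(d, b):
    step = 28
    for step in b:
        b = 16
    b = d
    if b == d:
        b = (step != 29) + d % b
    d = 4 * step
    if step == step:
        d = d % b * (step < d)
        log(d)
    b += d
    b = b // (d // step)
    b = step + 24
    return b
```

14

Transformed code:
def main(d, b):
    n = 28
    for n in b:
        b = 16
    b = d
    if b == d:
        b = (n != 29) + d % b
    d = 4 * n
    if n == n:
        d = d % b * (n < d)
        log(d)
    b = b + d
    b = b // (d // n)
    b = n + 24
    return b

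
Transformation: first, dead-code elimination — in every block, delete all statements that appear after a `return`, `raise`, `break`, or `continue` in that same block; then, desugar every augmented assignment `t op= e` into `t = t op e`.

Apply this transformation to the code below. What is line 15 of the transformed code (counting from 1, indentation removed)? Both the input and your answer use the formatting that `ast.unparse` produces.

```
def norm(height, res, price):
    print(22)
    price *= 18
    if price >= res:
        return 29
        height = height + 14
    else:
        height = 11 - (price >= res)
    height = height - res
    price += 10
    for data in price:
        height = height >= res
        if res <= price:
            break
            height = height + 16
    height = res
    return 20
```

Transformed code:
def norm(height, res, price):
    print(22)
    price = price * 18
    if price >= res:
        return 29
    else:
        height = 11 - (price >= res)
    height = height - res
    price = price + 10
    for data in price:
        height = height >= res
        if res <= price:
            break
    height = res
    return 20

return 20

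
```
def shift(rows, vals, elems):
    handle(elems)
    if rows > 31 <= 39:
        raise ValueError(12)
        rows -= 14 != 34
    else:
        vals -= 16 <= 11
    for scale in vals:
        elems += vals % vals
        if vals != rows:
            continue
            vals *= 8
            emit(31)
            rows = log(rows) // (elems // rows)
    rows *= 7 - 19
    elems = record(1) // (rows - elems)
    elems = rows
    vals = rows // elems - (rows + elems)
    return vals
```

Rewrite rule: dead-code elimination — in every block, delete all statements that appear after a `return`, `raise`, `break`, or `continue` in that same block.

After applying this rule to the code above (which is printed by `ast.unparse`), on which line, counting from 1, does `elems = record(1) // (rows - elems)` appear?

12

Transformed code:
def shift(rows, vals, elems):
    handle(elems)
    if rows > 31 <= 39:
        raise ValueError(12)
    else:
        vals -= 16 <= 11
    for scale in vals:
        elems += vals % vals
        if vals != rows:
            continue
    rows *= 7 - 19
    elems = record(1) // (rows - elems)
    elems = rows
    vals = rows // elems - (rows + elems)
    return vals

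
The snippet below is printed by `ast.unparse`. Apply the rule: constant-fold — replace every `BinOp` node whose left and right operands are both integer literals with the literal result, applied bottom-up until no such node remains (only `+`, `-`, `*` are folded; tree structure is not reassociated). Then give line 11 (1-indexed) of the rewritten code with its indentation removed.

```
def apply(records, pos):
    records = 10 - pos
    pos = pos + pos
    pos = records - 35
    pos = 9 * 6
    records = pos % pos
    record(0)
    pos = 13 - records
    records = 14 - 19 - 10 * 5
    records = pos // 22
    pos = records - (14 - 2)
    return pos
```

Transformed code:
def apply(records, pos):
    records = 10 - pos
    pos = pos + pos
    pos = records - 35
    pos = 54
    records = pos % pos
    record(0)
    pos = 13 - records
    records = -55
    records = pos // 22
    pos = records - 12
    return pos

pos = records - 12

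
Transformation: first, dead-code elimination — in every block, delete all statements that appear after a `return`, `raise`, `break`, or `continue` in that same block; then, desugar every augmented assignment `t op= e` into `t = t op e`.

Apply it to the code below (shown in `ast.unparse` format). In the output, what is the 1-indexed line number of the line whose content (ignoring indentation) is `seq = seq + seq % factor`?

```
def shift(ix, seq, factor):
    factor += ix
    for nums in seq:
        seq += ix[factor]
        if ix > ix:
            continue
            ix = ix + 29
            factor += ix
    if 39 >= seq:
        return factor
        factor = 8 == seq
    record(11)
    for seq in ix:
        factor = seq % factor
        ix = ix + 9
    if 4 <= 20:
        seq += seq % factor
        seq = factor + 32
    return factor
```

Transformed code:
def shift(ix, seq, factor):
    factor = factor + ix
    for nums in seq:
        seq = seq + ix[factor]
        if ix > ix:
            continue
    if 39 >= seq:
        return factor
    record(11)
    for seq in ix:
        factor = seq % factor
        ix = ix + 9
    if 4 <= 20:
        seq = seq + seq % factor
        seq = factor + 32
    return factor

14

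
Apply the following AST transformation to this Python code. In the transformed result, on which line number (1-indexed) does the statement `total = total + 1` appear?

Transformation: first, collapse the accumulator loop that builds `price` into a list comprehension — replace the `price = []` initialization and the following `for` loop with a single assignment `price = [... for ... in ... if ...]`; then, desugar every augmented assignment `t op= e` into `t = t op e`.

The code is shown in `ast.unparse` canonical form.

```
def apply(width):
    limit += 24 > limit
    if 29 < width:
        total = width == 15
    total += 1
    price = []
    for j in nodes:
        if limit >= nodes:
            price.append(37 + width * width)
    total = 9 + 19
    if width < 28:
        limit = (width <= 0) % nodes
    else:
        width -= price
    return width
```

Transformed code:
def apply(width):
    limit = limit + (24 > limit)
    if 29 < width:
        total = width == 15
    total = total + 1
    price = [37 + width * width for j in nodes if limit >= nodes]
    total = 9 + 19
    if width < 28:
        limit = (width <= 0) % nodes
    else:
        width = width - price
    return width

5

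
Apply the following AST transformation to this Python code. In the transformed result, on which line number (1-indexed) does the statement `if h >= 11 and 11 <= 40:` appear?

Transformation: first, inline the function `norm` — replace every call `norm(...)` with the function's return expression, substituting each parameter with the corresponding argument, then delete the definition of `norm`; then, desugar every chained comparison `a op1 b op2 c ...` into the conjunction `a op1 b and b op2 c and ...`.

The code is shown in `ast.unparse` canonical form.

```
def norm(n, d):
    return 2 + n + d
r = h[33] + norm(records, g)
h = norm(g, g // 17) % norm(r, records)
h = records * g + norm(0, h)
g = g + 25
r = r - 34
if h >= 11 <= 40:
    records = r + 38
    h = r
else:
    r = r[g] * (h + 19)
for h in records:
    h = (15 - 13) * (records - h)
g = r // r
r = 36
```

Transformed code:
r = h[33] + (2 + records + g)
h = (2 + g + g // 17) % (2 + r + records)
h = records * g + (2 + 0 + h)
g = g + 25
r = r - 34
if h >= 11 and 11 <= 40:
    records = r + 38
    h = r
else:
    r = r[g] * (h + 19)
for h in records:
    h = (15 - 13) * (records - h)
g = r // r
r = 36

6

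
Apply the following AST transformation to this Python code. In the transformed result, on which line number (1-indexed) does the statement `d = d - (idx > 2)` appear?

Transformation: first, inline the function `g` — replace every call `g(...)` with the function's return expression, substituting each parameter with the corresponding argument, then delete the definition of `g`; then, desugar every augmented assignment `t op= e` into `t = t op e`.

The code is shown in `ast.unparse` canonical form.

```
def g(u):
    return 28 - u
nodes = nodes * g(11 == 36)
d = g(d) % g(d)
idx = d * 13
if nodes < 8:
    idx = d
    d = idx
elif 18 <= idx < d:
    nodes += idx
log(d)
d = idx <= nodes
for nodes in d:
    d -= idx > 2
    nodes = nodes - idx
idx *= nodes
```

Transformed code:
nodes = nodes * (28 - (11 == 36))
d = (28 - d) % (28 - d)
idx = d * 13
if nodes < 8:
    idx = d
    d = idx
elif 18 <= idx < d:
    nodes = nodes + idx
log(d)
d = idx <= nodes
for nodes in d:
    d = d - (idx > 2)
    nodes = nodes - idx
idx = idx * nodes

12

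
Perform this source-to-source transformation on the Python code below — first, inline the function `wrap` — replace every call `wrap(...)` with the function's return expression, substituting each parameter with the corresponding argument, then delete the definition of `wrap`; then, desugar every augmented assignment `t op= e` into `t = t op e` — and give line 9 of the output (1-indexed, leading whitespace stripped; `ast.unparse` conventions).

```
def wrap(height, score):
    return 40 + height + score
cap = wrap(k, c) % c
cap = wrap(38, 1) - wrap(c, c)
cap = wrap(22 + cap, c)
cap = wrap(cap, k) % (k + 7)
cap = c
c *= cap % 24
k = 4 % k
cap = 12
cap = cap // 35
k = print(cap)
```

cap = cap // 35

Transformed code:
cap = (40 + k + c) % c
cap = 40 + 38 + 1 - (40 + c + c)
cap = 40 + (22 + cap) + c
cap = (40 + cap + k) % (k + 7)
cap = c
c = c * (cap % 24)
k = 4 % k
cap = 12
cap = cap // 35
k = print(cap)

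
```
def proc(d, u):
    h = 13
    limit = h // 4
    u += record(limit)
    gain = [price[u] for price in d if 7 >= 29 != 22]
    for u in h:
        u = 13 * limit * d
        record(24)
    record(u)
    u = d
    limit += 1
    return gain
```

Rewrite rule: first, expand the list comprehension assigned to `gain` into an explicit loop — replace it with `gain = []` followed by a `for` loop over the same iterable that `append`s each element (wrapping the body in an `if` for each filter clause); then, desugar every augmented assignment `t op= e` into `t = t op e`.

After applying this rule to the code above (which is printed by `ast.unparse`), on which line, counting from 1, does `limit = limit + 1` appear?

14

Transformed code:
def proc(d, u):
    h = 13
    limit = h // 4
    u = u + record(limit)
    gain = []
    for price in d:
        if 7 >= 29 != 22:
            gain.append(price[u])
    for u in h:
        u = 13 * limit * d
        record(24)
    record(u)
    u = d
    limit = limit + 1
    return gain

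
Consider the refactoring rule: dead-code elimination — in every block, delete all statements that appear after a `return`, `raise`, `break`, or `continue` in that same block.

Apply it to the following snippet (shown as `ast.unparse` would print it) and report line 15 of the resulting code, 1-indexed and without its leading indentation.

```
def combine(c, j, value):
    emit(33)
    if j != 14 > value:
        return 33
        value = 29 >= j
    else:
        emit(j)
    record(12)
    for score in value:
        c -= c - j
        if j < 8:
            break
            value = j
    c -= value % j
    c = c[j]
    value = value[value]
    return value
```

return value

Transformed code:
def combine(c, j, value):
    emit(33)
    if j != 14 > value:
        return 33
    else:
        emit(j)
    record(12)
    for score in value:
        c -= c - j
        if j < 8:
            break
    c -= value % j
    c = c[j]
    value = value[value]
    return value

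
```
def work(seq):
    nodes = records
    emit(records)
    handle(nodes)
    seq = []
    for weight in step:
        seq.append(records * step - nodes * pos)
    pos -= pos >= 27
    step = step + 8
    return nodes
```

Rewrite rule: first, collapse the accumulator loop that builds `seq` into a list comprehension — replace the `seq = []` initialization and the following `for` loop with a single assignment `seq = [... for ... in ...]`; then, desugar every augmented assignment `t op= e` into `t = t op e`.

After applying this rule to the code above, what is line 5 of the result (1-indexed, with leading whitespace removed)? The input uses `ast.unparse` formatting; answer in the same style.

seq = [records * step - nodes * pos for weight in step]

Transformed code:
def work(seq):
    nodes = records
    emit(records)
    handle(nodes)
    seq = [records * step - nodes * pos for weight in step]
    pos = pos - (pos >= 27)
    step = step + 8
    return nodes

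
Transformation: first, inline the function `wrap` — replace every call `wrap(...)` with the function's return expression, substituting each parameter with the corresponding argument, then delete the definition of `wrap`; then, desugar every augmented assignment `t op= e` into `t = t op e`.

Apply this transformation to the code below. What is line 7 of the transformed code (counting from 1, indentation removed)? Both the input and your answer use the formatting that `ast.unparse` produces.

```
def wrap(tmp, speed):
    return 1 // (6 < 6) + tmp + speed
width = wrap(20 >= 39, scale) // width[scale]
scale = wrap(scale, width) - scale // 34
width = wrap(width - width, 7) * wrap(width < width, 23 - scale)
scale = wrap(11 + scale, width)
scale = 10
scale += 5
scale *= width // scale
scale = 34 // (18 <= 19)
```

Transformed code:
width = (1 // (6 < 6) + (20 >= 39) + scale) // width[scale]
scale = 1 // (6 < 6) + scale + width - scale // 34
width = (1 // (6 < 6) + (width - width) + 7) * (1 // (6 < 6) + (width < width) + (23 - scale))
scale = 1 // (6 < 6) + (11 + scale) + width
scale = 10
scale = scale + 5
scale = scale * (width // scale)
scale = 34 // (18 <= 19)

scale = scale * (width // scale)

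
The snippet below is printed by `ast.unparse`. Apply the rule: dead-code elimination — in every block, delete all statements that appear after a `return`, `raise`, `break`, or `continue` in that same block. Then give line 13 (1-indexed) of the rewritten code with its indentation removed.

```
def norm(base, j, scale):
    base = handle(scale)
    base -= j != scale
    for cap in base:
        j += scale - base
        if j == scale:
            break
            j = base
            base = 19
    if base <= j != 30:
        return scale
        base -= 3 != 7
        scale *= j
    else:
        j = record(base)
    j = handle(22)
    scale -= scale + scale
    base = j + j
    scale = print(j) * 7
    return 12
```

scale -= scale + scale

Transformed code:
def norm(base, j, scale):
    base = handle(scale)
    base -= j != scale
    for cap in base:
        j += scale - base
        if j == scale:
            break
    if base <= j != 30:
        return scale
    else:
        j = record(base)
    j = handle(22)
    scale -= scale + scale
    base = j + j
    scale = print(j) * 7
    return 12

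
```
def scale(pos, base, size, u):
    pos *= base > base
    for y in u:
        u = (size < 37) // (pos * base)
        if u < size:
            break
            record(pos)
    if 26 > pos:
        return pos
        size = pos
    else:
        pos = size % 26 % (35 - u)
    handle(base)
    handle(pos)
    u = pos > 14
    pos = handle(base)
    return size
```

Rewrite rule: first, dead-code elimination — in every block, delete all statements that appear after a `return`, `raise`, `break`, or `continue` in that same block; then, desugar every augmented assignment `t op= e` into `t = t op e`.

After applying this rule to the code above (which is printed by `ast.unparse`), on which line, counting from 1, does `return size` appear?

15

Transformed code:
def scale(pos, base, size, u):
    pos = pos * (base > base)
    for y in u:
        u = (size < 37) // (pos * base)
        if u < size:
            break
    if 26 > pos:
        return pos
    else:
        pos = size % 26 % (35 - u)
    handle(base)
    handle(pos)
    u = pos > 14
    pos = handle(base)
    return size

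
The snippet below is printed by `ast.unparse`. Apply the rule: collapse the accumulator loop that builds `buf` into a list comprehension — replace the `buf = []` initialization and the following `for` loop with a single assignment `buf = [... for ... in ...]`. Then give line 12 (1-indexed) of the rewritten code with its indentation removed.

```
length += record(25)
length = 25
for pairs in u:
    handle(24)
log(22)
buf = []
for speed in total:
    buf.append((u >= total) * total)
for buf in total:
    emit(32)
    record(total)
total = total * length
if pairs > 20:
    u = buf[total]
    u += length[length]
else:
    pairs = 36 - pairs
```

Transformed code:
length += record(25)
length = 25
for pairs in u:
    handle(24)
log(22)
buf = [(u >= total) * total for speed in total]
for buf in total:
    emit(32)
    record(total)
total = total * length
if pairs > 20:
    u = buf[total]
    u += length[length]
else:
    pairs = 36 - pairs

u = buf[total]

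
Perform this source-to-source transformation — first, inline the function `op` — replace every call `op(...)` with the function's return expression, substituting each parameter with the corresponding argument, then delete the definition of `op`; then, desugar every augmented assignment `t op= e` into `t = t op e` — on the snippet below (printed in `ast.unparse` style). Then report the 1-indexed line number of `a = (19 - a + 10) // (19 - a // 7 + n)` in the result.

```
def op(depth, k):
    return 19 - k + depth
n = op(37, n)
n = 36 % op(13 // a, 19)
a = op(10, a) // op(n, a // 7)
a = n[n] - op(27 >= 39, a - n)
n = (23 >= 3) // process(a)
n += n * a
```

Transformed code:
n = 19 - n + 37
n = 36 % (19 - 19 + 13 // a)
a = (19 - a + 10) // (19 - a // 7 + n)
a = n[n] - (19 - (a - n) + (27 >= 39))
n = (23 >= 3) // process(a)
n = n + n * a

3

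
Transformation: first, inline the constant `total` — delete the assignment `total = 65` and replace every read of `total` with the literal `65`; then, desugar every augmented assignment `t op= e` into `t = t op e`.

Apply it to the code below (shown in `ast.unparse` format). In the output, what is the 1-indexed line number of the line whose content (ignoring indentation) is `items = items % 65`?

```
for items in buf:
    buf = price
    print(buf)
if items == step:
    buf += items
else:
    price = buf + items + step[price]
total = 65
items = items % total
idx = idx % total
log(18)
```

Transformed code:
for items in buf:
    buf = price
    print(buf)
if items == step:
    buf = buf + items
else:
    price = buf + items + step[price]
items = items % 65
idx = idx % 65
log(18)

8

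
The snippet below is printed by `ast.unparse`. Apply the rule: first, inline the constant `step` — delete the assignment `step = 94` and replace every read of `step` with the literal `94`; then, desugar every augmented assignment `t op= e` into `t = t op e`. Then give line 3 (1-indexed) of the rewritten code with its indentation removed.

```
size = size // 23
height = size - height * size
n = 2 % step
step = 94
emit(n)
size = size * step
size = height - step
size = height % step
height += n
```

Transformed code:
size = size // 23
height = size - height * size
n = 2 % 94
emit(n)
size = size * 94
size = height - 94
size = height % 94
height = height + n

n = 2 % 94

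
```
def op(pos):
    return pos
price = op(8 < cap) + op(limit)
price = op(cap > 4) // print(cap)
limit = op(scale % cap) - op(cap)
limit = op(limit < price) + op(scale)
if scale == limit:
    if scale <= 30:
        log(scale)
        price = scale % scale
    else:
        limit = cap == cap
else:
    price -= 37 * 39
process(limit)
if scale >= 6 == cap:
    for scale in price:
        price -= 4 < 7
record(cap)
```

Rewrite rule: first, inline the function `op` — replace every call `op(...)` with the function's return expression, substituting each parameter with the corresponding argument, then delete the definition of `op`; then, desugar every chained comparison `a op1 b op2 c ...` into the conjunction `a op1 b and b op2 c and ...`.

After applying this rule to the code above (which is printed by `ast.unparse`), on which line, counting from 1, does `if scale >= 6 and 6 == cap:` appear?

Transformed code:
price = (8 < cap) + limit
price = (cap > 4) // print(cap)
limit = scale % cap - cap
limit = (limit < price) + scale
if scale == limit:
    if scale <= 30:
        log(scale)
        price = scale % scale
    else:
        limit = cap == cap
else:
    price -= 37 * 39
process(limit)
if scale >= 6 and 6 == cap:
    for scale in price:
        price -= 4 < 7
record(cap)

14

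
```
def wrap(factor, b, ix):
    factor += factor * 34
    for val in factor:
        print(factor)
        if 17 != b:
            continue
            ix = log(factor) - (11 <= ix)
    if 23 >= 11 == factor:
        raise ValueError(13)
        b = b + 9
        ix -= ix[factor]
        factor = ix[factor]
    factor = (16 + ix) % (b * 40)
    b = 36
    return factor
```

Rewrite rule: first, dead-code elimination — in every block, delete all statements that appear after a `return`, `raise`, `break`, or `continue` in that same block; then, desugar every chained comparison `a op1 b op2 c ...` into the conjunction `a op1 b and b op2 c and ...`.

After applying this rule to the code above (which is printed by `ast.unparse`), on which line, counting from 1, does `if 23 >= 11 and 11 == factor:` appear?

Transformed code:
def wrap(factor, b, ix):
    factor += factor * 34
    for val in factor:
        print(factor)
        if 17 != b:
            continue
    if 23 >= 11 and 11 == factor:
        raise ValueError(13)
    factor = (16 + ix) % (b * 40)
    b = 36
    return factor

7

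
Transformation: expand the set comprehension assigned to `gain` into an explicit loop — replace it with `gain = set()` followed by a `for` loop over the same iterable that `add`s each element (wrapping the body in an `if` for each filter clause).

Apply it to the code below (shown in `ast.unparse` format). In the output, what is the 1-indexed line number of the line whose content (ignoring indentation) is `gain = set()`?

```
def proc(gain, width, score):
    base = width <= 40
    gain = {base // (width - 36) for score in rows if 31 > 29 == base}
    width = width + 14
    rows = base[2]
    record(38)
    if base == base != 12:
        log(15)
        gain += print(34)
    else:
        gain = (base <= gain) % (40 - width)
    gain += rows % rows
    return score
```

3

Transformed code:
def proc(gain, width, score):
    base = width <= 40
    gain = set()
    for score in rows:
        if 31 > 29 == base:
            gain.add(base // (width - 36))
    width = width + 14
    rows = base[2]
    record(38)
    if base == base != 12:
        log(15)
        gain += print(34)
    else:
        gain = (base <= gain) % (40 - width)
    gain += rows % rows
    return score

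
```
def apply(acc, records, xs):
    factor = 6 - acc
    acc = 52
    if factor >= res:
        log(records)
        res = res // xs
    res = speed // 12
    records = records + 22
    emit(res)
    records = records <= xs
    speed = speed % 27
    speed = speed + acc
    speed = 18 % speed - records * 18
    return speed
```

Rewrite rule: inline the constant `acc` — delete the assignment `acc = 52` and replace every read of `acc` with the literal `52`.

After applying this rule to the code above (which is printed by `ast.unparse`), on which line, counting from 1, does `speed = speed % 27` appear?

Transformed code:
def apply(acc, records, xs):
    factor = 6 - 52
    if factor >= res:
        log(records)
        res = res // xs
    res = speed // 12
    records = records + 22
    emit(res)
    records = records <= xs
    speed = speed % 27
    speed = speed + 52
    speed = 18 % speed - records * 18
    return speed

10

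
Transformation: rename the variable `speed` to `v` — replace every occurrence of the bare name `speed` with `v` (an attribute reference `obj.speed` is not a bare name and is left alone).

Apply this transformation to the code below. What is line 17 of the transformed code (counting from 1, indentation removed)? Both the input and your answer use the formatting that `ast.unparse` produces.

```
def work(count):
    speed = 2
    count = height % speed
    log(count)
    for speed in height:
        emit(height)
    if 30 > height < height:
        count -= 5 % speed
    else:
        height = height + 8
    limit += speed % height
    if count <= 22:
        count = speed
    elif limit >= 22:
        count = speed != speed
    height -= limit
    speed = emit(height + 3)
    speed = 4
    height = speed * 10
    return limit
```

Transformed code:
def work(count):
    v = 2
    count = height % v
    log(count)
    for v in height:
        emit(height)
    if 30 > height < height:
        count -= 5 % v
    else:
        height = height + 8
    limit += v % height
    if count <= 22:
        count = v
    elif limit >= 22:
        count = v != v
    height -= limit
    v = emit(height + 3)
    v = 4
    height = v * 10
    return limit

v = emit(height + 3)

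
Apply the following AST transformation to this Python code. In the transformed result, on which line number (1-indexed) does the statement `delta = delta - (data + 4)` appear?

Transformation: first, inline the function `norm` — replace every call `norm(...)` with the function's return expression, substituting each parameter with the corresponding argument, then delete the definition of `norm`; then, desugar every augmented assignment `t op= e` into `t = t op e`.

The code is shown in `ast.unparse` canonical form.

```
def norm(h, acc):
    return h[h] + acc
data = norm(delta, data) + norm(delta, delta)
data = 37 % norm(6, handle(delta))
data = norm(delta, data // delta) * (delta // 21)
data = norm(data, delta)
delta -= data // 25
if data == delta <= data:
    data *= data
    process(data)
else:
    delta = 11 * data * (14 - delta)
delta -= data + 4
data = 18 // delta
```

Transformed code:
data = delta[delta] + data + (delta[delta] + delta)
data = 37 % (6[6] + handle(delta))
data = (delta[delta] + data // delta) * (delta // 21)
data = data[data] + delta
delta = delta - data // 25
if data == delta <= data:
    data = data * data
    process(data)
else:
    delta = 11 * data * (14 - delta)
delta = delta - (data + 4)
data = 18 // delta

11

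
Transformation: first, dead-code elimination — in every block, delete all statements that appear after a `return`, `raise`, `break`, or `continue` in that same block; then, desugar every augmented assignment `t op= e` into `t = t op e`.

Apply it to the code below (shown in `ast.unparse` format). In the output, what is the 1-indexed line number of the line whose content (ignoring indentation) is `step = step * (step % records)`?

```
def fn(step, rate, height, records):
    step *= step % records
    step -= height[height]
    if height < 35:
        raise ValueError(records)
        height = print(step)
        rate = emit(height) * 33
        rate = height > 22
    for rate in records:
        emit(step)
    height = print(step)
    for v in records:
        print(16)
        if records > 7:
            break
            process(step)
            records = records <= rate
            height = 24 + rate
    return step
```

2

Transformed code:
def fn(step, rate, height, records):
    step = step * (step % records)
    step = step - height[height]
    if height < 35:
        raise ValueError(records)
    for rate in records:
        emit(step)
    height = print(step)
    for v in records:
        print(16)
        if records > 7:
            break
    return step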